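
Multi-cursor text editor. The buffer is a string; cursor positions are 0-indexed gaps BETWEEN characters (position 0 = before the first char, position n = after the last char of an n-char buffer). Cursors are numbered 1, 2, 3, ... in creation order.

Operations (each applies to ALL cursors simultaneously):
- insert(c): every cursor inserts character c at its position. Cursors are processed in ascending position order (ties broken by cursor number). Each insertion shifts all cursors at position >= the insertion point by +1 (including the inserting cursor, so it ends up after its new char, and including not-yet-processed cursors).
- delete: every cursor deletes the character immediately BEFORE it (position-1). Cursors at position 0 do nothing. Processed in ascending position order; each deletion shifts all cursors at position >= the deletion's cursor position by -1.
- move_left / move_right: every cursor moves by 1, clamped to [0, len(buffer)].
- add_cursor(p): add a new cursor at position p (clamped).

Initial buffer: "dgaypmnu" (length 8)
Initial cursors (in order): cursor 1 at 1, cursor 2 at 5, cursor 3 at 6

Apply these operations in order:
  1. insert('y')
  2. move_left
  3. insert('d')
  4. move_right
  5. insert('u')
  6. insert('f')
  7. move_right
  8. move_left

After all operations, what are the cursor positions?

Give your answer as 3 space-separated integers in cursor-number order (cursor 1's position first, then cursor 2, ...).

After op 1 (insert('y')): buffer="dygaypymynu" (len 11), cursors c1@2 c2@7 c3@9, authorship .1....2.3..
After op 2 (move_left): buffer="dygaypymynu" (len 11), cursors c1@1 c2@6 c3@8, authorship .1....2.3..
After op 3 (insert('d')): buffer="ddygaypdymdynu" (len 14), cursors c1@2 c2@8 c3@11, authorship .11....22.33..
After op 4 (move_right): buffer="ddygaypdymdynu" (len 14), cursors c1@3 c2@9 c3@12, authorship .11....22.33..
After op 5 (insert('u')): buffer="ddyugaypdyumdyunu" (len 17), cursors c1@4 c2@11 c3@15, authorship .111....222.333..
After op 6 (insert('f')): buffer="ddyufgaypdyufmdyufnu" (len 20), cursors c1@5 c2@13 c3@18, authorship .1111....2222.3333..
After op 7 (move_right): buffer="ddyufgaypdyufmdyufnu" (len 20), cursors c1@6 c2@14 c3@19, authorship .1111....2222.3333..
After op 8 (move_left): buffer="ddyufgaypdyufmdyufnu" (len 20), cursors c1@5 c2@13 c3@18, authorship .1111....2222.3333..

Answer: 5 13 18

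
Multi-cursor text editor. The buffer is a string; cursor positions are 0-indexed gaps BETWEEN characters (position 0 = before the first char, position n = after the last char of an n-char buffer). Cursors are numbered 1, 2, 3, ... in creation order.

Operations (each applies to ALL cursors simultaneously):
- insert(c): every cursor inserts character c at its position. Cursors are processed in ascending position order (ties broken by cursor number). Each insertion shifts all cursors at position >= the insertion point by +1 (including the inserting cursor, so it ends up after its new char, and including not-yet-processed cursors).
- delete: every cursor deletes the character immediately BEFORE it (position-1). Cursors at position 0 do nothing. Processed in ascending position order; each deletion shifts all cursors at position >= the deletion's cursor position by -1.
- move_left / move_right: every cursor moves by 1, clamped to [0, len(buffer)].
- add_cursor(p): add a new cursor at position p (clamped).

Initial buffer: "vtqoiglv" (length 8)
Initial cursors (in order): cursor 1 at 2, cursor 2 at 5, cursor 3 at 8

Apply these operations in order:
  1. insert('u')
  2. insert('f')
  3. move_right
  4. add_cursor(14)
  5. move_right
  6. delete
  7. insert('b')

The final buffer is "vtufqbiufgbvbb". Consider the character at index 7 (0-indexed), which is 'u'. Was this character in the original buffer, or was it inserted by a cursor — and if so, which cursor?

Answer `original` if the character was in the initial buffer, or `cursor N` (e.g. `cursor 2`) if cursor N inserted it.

Answer: cursor 2

Derivation:
After op 1 (insert('u')): buffer="vtuqoiuglvu" (len 11), cursors c1@3 c2@7 c3@11, authorship ..1...2...3
After op 2 (insert('f')): buffer="vtufqoiufglvuf" (len 14), cursors c1@4 c2@9 c3@14, authorship ..11...22...33
After op 3 (move_right): buffer="vtufqoiufglvuf" (len 14), cursors c1@5 c2@10 c3@14, authorship ..11...22...33
After op 4 (add_cursor(14)): buffer="vtufqoiufglvuf" (len 14), cursors c1@5 c2@10 c3@14 c4@14, authorship ..11...22...33
After op 5 (move_right): buffer="vtufqoiufglvuf" (len 14), cursors c1@6 c2@11 c3@14 c4@14, authorship ..11...22...33
After op 6 (delete): buffer="vtufqiufgv" (len 10), cursors c1@5 c2@9 c3@10 c4@10, authorship ..11..22..
After op 7 (insert('b')): buffer="vtufqbiufgbvbb" (len 14), cursors c1@6 c2@11 c3@14 c4@14, authorship ..11.1.22.2.34
Authorship (.=original, N=cursor N): . . 1 1 . 1 . 2 2 . 2 . 3 4
Index 7: author = 2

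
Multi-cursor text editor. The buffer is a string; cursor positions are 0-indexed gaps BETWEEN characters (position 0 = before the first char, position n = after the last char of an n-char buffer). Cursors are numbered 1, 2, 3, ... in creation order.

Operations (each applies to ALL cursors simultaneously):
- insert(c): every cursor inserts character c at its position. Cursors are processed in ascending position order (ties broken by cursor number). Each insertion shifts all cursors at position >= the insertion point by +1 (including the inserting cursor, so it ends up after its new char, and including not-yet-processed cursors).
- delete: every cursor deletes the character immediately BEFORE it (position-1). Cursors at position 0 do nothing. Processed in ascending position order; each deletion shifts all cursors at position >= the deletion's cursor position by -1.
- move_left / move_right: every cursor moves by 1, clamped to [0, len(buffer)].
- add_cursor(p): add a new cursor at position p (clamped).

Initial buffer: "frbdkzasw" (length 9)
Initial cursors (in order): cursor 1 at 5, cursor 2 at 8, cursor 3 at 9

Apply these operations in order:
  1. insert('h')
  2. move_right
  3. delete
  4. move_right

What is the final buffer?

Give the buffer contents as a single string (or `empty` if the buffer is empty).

Answer: frbdkhash

Derivation:
After op 1 (insert('h')): buffer="frbdkhzashwh" (len 12), cursors c1@6 c2@10 c3@12, authorship .....1...2.3
After op 2 (move_right): buffer="frbdkhzashwh" (len 12), cursors c1@7 c2@11 c3@12, authorship .....1...2.3
After op 3 (delete): buffer="frbdkhash" (len 9), cursors c1@6 c2@9 c3@9, authorship .....1..2
After op 4 (move_right): buffer="frbdkhash" (len 9), cursors c1@7 c2@9 c3@9, authorship .....1..2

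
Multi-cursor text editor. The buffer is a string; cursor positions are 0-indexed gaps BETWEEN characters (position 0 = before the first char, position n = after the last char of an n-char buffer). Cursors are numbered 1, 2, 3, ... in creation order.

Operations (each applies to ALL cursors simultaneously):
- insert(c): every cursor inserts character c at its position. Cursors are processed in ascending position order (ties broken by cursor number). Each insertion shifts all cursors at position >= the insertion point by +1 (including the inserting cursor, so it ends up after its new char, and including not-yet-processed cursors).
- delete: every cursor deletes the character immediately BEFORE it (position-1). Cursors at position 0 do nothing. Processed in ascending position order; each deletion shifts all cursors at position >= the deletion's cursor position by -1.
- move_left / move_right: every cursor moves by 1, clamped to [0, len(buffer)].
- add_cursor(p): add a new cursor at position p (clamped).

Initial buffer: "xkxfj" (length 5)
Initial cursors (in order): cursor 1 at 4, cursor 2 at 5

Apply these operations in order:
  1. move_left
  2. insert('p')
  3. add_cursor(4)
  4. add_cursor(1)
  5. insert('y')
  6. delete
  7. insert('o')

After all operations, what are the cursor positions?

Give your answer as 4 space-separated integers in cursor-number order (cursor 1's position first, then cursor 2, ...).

Answer: 7 10 7 2

Derivation:
After op 1 (move_left): buffer="xkxfj" (len 5), cursors c1@3 c2@4, authorship .....
After op 2 (insert('p')): buffer="xkxpfpj" (len 7), cursors c1@4 c2@6, authorship ...1.2.
After op 3 (add_cursor(4)): buffer="xkxpfpj" (len 7), cursors c1@4 c3@4 c2@6, authorship ...1.2.
After op 4 (add_cursor(1)): buffer="xkxpfpj" (len 7), cursors c4@1 c1@4 c3@4 c2@6, authorship ...1.2.
After op 5 (insert('y')): buffer="xykxpyyfpyj" (len 11), cursors c4@2 c1@7 c3@7 c2@10, authorship .4..113.22.
After op 6 (delete): buffer="xkxpfpj" (len 7), cursors c4@1 c1@4 c3@4 c2@6, authorship ...1.2.
After op 7 (insert('o')): buffer="xokxpoofpoj" (len 11), cursors c4@2 c1@7 c3@7 c2@10, authorship .4..113.22.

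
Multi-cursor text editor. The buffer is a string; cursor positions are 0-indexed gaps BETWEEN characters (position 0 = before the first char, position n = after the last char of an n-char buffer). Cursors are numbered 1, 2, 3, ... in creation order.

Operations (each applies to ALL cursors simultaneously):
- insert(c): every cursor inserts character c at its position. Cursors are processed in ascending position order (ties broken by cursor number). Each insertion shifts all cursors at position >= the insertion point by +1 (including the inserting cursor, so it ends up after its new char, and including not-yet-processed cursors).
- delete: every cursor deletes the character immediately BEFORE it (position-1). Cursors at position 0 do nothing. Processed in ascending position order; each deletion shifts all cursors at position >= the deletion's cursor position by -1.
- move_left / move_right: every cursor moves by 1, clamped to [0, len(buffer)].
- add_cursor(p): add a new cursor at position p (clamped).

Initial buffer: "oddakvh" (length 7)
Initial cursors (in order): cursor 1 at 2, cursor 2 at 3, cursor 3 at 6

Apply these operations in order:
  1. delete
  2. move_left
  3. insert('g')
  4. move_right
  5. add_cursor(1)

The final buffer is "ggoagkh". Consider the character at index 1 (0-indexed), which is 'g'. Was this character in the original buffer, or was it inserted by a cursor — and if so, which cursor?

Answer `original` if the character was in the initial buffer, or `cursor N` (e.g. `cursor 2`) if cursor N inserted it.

After op 1 (delete): buffer="oakh" (len 4), cursors c1@1 c2@1 c3@3, authorship ....
After op 2 (move_left): buffer="oakh" (len 4), cursors c1@0 c2@0 c3@2, authorship ....
After op 3 (insert('g')): buffer="ggoagkh" (len 7), cursors c1@2 c2@2 c3@5, authorship 12..3..
After op 4 (move_right): buffer="ggoagkh" (len 7), cursors c1@3 c2@3 c3@6, authorship 12..3..
After op 5 (add_cursor(1)): buffer="ggoagkh" (len 7), cursors c4@1 c1@3 c2@3 c3@6, authorship 12..3..
Authorship (.=original, N=cursor N): 1 2 . . 3 . .
Index 1: author = 2

Answer: cursor 2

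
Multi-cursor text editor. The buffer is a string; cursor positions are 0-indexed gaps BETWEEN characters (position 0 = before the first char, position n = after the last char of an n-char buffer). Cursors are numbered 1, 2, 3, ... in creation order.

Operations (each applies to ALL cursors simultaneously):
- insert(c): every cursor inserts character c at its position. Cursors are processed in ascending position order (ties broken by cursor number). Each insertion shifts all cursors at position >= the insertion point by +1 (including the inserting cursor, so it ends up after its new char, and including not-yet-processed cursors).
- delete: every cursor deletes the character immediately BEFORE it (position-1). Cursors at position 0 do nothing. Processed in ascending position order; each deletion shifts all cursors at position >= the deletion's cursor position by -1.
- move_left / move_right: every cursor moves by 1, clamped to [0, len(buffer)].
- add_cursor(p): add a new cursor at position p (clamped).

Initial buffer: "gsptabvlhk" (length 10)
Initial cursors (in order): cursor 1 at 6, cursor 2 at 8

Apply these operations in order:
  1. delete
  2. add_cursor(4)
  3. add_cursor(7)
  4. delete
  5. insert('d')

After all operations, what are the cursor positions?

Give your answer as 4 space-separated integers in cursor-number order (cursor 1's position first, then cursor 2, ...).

Answer: 7 7 7 7

Derivation:
After op 1 (delete): buffer="gsptavhk" (len 8), cursors c1@5 c2@6, authorship ........
After op 2 (add_cursor(4)): buffer="gsptavhk" (len 8), cursors c3@4 c1@5 c2@6, authorship ........
After op 3 (add_cursor(7)): buffer="gsptavhk" (len 8), cursors c3@4 c1@5 c2@6 c4@7, authorship ........
After op 4 (delete): buffer="gspk" (len 4), cursors c1@3 c2@3 c3@3 c4@3, authorship ....
After op 5 (insert('d')): buffer="gspddddk" (len 8), cursors c1@7 c2@7 c3@7 c4@7, authorship ...1234.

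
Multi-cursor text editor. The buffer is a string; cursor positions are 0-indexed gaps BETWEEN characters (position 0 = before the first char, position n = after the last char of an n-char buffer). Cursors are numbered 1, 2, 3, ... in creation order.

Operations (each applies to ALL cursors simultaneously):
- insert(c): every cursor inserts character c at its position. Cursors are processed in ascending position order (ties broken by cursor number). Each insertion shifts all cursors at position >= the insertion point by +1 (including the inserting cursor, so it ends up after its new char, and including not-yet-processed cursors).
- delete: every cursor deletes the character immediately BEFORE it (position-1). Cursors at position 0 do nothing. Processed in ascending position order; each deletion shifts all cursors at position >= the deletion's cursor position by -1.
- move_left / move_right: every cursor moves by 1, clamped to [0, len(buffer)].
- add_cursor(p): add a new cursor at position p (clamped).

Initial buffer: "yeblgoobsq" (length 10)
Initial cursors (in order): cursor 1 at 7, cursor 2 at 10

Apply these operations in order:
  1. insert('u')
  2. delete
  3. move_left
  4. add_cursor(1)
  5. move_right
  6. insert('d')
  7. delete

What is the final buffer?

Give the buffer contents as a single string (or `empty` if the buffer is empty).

Answer: yeblgoobsq

Derivation:
After op 1 (insert('u')): buffer="yeblgooubsqu" (len 12), cursors c1@8 c2@12, authorship .......1...2
After op 2 (delete): buffer="yeblgoobsq" (len 10), cursors c1@7 c2@10, authorship ..........
After op 3 (move_left): buffer="yeblgoobsq" (len 10), cursors c1@6 c2@9, authorship ..........
After op 4 (add_cursor(1)): buffer="yeblgoobsq" (len 10), cursors c3@1 c1@6 c2@9, authorship ..........
After op 5 (move_right): buffer="yeblgoobsq" (len 10), cursors c3@2 c1@7 c2@10, authorship ..........
After op 6 (insert('d')): buffer="yedblgoodbsqd" (len 13), cursors c3@3 c1@9 c2@13, authorship ..3.....1...2
After op 7 (delete): buffer="yeblgoobsq" (len 10), cursors c3@2 c1@7 c2@10, authorship ..........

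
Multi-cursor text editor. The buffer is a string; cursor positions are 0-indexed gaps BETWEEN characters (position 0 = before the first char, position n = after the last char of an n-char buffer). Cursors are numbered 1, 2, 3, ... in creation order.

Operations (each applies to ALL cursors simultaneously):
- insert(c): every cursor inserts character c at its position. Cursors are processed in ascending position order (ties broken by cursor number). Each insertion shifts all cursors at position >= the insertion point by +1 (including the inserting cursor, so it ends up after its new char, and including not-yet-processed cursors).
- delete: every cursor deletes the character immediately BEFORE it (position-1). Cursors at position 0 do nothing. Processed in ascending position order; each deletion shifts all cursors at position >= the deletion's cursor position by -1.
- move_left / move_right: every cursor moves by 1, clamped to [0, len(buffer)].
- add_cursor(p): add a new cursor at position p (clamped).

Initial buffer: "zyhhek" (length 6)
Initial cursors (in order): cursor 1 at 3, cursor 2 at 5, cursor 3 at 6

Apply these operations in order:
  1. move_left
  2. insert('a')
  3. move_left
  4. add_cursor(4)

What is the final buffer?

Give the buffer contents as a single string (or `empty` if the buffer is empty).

Answer: zyahhaeak

Derivation:
After op 1 (move_left): buffer="zyhhek" (len 6), cursors c1@2 c2@4 c3@5, authorship ......
After op 2 (insert('a')): buffer="zyahhaeak" (len 9), cursors c1@3 c2@6 c3@8, authorship ..1..2.3.
After op 3 (move_left): buffer="zyahhaeak" (len 9), cursors c1@2 c2@5 c3@7, authorship ..1..2.3.
After op 4 (add_cursor(4)): buffer="zyahhaeak" (len 9), cursors c1@2 c4@4 c2@5 c3@7, authorship ..1..2.3.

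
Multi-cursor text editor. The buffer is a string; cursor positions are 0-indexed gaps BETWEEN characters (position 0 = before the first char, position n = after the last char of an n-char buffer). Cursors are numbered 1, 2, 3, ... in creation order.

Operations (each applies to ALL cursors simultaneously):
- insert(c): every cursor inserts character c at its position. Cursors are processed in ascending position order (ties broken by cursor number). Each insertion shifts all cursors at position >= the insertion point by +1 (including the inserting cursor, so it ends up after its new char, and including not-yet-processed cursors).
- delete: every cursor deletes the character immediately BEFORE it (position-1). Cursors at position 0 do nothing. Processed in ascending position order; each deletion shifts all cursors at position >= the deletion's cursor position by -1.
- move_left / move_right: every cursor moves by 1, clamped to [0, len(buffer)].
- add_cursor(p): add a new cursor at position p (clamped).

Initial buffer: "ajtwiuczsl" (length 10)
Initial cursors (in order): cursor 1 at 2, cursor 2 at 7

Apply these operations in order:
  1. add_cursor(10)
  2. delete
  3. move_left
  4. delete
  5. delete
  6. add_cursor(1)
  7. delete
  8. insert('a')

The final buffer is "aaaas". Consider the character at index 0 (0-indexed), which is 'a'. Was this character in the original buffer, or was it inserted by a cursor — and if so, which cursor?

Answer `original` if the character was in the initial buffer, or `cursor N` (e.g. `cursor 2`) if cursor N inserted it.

After op 1 (add_cursor(10)): buffer="ajtwiuczsl" (len 10), cursors c1@2 c2@7 c3@10, authorship ..........
After op 2 (delete): buffer="atwiuzs" (len 7), cursors c1@1 c2@5 c3@7, authorship .......
After op 3 (move_left): buffer="atwiuzs" (len 7), cursors c1@0 c2@4 c3@6, authorship .......
After op 4 (delete): buffer="atwus" (len 5), cursors c1@0 c2@3 c3@4, authorship .....
After op 5 (delete): buffer="ats" (len 3), cursors c1@0 c2@2 c3@2, authorship ...
After op 6 (add_cursor(1)): buffer="ats" (len 3), cursors c1@0 c4@1 c2@2 c3@2, authorship ...
After op 7 (delete): buffer="s" (len 1), cursors c1@0 c2@0 c3@0 c4@0, authorship .
After op 8 (insert('a')): buffer="aaaas" (len 5), cursors c1@4 c2@4 c3@4 c4@4, authorship 1234.
Authorship (.=original, N=cursor N): 1 2 3 4 .
Index 0: author = 1

Answer: cursor 1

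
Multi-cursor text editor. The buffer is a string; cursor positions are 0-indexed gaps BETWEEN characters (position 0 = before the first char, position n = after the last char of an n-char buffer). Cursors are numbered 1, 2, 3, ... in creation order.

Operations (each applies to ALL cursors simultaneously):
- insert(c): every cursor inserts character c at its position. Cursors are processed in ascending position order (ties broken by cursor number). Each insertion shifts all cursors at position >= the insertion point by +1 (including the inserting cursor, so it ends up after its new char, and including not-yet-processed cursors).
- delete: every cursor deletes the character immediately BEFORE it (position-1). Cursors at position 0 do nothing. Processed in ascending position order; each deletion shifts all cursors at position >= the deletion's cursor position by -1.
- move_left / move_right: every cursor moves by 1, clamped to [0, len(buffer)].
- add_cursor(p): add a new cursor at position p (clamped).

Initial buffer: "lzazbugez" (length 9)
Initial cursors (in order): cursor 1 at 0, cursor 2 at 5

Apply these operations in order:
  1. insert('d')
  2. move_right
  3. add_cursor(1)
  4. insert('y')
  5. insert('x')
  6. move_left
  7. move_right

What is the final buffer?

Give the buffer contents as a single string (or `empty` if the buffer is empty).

After op 1 (insert('d')): buffer="dlzazbdugez" (len 11), cursors c1@1 c2@7, authorship 1.....2....
After op 2 (move_right): buffer="dlzazbdugez" (len 11), cursors c1@2 c2@8, authorship 1.....2....
After op 3 (add_cursor(1)): buffer="dlzazbdugez" (len 11), cursors c3@1 c1@2 c2@8, authorship 1.....2....
After op 4 (insert('y')): buffer="dylyzazbduygez" (len 14), cursors c3@2 c1@4 c2@11, authorship 13.1....2.2...
After op 5 (insert('x')): buffer="dyxlyxzazbduyxgez" (len 17), cursors c3@3 c1@6 c2@14, authorship 133.11....2.22...
After op 6 (move_left): buffer="dyxlyxzazbduyxgez" (len 17), cursors c3@2 c1@5 c2@13, authorship 133.11....2.22...
After op 7 (move_right): buffer="dyxlyxzazbduyxgez" (len 17), cursors c3@3 c1@6 c2@14, authorship 133.11....2.22...

Answer: dyxlyxzazbduyxgez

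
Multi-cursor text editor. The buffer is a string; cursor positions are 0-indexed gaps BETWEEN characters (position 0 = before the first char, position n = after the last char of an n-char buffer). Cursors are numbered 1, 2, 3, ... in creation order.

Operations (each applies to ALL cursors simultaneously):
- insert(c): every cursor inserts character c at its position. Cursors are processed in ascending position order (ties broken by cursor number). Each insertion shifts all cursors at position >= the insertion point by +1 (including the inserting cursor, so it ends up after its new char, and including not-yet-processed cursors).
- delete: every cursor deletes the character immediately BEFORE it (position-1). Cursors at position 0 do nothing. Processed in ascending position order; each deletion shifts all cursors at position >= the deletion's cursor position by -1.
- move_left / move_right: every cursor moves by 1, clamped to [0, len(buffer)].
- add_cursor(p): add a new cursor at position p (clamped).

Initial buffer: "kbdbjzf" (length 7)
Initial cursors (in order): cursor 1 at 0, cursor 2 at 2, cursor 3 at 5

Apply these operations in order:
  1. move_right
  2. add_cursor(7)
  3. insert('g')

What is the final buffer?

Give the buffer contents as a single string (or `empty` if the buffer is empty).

After op 1 (move_right): buffer="kbdbjzf" (len 7), cursors c1@1 c2@3 c3@6, authorship .......
After op 2 (add_cursor(7)): buffer="kbdbjzf" (len 7), cursors c1@1 c2@3 c3@6 c4@7, authorship .......
After op 3 (insert('g')): buffer="kgbdgbjzgfg" (len 11), cursors c1@2 c2@5 c3@9 c4@11, authorship .1..2...3.4

Answer: kgbdgbjzgfg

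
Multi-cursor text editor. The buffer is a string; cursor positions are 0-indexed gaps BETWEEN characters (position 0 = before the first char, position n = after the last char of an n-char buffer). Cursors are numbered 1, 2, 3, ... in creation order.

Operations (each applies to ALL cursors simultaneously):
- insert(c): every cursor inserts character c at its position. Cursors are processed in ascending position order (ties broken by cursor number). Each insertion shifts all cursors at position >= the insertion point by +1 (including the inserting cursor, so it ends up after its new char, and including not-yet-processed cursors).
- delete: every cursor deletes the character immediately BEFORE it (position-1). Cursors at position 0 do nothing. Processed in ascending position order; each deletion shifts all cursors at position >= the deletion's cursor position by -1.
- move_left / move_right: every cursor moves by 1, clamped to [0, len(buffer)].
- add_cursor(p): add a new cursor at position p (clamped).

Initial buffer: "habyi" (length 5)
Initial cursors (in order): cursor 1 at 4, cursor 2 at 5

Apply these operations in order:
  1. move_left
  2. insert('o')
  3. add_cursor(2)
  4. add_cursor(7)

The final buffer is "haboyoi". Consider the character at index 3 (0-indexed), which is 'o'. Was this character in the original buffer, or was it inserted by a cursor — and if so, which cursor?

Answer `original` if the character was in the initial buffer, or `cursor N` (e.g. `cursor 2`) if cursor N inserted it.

Answer: cursor 1

Derivation:
After op 1 (move_left): buffer="habyi" (len 5), cursors c1@3 c2@4, authorship .....
After op 2 (insert('o')): buffer="haboyoi" (len 7), cursors c1@4 c2@6, authorship ...1.2.
After op 3 (add_cursor(2)): buffer="haboyoi" (len 7), cursors c3@2 c1@4 c2@6, authorship ...1.2.
After op 4 (add_cursor(7)): buffer="haboyoi" (len 7), cursors c3@2 c1@4 c2@6 c4@7, authorship ...1.2.
Authorship (.=original, N=cursor N): . . . 1 . 2 .
Index 3: author = 1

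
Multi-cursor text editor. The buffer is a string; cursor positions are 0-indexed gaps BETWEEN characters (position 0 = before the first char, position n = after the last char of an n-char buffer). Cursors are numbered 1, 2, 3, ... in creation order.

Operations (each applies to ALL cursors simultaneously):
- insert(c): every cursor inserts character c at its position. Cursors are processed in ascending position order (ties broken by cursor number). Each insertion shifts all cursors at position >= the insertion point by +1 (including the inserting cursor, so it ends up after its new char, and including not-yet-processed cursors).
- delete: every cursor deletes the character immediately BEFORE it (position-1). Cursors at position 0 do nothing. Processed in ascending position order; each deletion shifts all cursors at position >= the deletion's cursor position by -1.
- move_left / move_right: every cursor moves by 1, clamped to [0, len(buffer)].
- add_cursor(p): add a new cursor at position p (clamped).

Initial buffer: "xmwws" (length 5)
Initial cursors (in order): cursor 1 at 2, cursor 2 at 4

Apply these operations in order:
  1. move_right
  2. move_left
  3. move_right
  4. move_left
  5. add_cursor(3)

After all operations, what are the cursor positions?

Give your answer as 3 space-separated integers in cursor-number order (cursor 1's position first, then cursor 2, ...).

After op 1 (move_right): buffer="xmwws" (len 5), cursors c1@3 c2@5, authorship .....
After op 2 (move_left): buffer="xmwws" (len 5), cursors c1@2 c2@4, authorship .....
After op 3 (move_right): buffer="xmwws" (len 5), cursors c1@3 c2@5, authorship .....
After op 4 (move_left): buffer="xmwws" (len 5), cursors c1@2 c2@4, authorship .....
After op 5 (add_cursor(3)): buffer="xmwws" (len 5), cursors c1@2 c3@3 c2@4, authorship .....

Answer: 2 4 3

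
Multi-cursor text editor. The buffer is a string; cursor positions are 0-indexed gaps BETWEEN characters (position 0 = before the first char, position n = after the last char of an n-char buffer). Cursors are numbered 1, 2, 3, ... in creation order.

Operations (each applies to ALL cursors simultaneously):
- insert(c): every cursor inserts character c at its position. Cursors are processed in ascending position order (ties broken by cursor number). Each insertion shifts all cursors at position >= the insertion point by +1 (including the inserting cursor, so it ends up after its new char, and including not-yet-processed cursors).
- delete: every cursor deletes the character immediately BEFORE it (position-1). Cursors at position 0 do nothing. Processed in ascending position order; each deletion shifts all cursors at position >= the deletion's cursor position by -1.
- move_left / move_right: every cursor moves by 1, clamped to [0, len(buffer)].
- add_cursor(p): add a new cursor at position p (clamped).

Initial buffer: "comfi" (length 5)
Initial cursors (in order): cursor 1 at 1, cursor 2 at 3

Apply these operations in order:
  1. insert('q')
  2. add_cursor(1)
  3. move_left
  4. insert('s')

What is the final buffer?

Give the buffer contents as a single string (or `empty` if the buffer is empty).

After op 1 (insert('q')): buffer="cqomqfi" (len 7), cursors c1@2 c2@5, authorship .1..2..
After op 2 (add_cursor(1)): buffer="cqomqfi" (len 7), cursors c3@1 c1@2 c2@5, authorship .1..2..
After op 3 (move_left): buffer="cqomqfi" (len 7), cursors c3@0 c1@1 c2@4, authorship .1..2..
After op 4 (insert('s')): buffer="scsqomsqfi" (len 10), cursors c3@1 c1@3 c2@7, authorship 3.11..22..

Answer: scsqomsqfi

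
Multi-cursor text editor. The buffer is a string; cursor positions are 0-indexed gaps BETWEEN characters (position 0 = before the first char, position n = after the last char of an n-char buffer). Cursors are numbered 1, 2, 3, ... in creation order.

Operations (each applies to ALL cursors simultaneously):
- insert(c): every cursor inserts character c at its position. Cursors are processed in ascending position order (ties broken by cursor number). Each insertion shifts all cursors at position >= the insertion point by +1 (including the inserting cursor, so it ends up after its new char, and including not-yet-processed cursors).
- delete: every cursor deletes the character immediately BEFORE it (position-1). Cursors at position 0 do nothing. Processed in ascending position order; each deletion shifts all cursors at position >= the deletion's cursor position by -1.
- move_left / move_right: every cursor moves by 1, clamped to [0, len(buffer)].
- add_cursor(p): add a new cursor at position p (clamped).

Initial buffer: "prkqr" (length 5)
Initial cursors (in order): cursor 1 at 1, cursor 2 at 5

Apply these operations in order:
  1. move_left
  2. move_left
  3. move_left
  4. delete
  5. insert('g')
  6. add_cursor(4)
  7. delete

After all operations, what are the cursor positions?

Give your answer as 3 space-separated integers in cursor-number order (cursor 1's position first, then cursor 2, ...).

After op 1 (move_left): buffer="prkqr" (len 5), cursors c1@0 c2@4, authorship .....
After op 2 (move_left): buffer="prkqr" (len 5), cursors c1@0 c2@3, authorship .....
After op 3 (move_left): buffer="prkqr" (len 5), cursors c1@0 c2@2, authorship .....
After op 4 (delete): buffer="pkqr" (len 4), cursors c1@0 c2@1, authorship ....
After op 5 (insert('g')): buffer="gpgkqr" (len 6), cursors c1@1 c2@3, authorship 1.2...
After op 6 (add_cursor(4)): buffer="gpgkqr" (len 6), cursors c1@1 c2@3 c3@4, authorship 1.2...
After op 7 (delete): buffer="pqr" (len 3), cursors c1@0 c2@1 c3@1, authorship ...

Answer: 0 1 1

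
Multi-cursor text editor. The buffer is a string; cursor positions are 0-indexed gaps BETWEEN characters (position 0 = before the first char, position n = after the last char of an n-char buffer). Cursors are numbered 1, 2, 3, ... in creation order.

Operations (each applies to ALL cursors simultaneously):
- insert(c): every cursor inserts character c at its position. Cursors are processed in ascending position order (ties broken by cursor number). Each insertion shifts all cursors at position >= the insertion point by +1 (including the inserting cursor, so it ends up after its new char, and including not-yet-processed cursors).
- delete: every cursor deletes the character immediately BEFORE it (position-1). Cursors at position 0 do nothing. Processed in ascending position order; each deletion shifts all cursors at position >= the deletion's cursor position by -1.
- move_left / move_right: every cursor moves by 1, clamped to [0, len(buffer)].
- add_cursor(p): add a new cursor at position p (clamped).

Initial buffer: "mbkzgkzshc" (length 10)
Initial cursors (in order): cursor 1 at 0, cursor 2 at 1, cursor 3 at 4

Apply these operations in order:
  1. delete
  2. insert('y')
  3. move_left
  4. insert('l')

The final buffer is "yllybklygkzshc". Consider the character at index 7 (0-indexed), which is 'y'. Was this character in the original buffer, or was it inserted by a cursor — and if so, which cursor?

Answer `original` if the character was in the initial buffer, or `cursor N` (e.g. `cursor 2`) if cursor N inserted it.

After op 1 (delete): buffer="bkgkzshc" (len 8), cursors c1@0 c2@0 c3@2, authorship ........
After op 2 (insert('y')): buffer="yybkygkzshc" (len 11), cursors c1@2 c2@2 c3@5, authorship 12..3......
After op 3 (move_left): buffer="yybkygkzshc" (len 11), cursors c1@1 c2@1 c3@4, authorship 12..3......
After op 4 (insert('l')): buffer="yllybklygkzshc" (len 14), cursors c1@3 c2@3 c3@7, authorship 1122..33......
Authorship (.=original, N=cursor N): 1 1 2 2 . . 3 3 . . . . . .
Index 7: author = 3

Answer: cursor 3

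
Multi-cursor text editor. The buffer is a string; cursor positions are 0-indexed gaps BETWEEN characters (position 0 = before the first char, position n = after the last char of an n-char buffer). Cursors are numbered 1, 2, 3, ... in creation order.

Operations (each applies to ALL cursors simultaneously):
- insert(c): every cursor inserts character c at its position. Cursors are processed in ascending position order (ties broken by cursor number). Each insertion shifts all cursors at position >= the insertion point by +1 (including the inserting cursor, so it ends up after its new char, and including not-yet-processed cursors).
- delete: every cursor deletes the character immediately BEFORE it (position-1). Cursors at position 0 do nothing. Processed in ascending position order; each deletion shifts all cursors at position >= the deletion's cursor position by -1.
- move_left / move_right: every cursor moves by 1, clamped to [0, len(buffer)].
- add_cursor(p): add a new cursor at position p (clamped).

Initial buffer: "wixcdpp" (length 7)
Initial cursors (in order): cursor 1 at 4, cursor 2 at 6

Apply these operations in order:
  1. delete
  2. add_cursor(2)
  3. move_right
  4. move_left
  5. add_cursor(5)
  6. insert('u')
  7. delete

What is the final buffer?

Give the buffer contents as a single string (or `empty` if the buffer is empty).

After op 1 (delete): buffer="wixdp" (len 5), cursors c1@3 c2@4, authorship .....
After op 2 (add_cursor(2)): buffer="wixdp" (len 5), cursors c3@2 c1@3 c2@4, authorship .....
After op 3 (move_right): buffer="wixdp" (len 5), cursors c3@3 c1@4 c2@5, authorship .....
After op 4 (move_left): buffer="wixdp" (len 5), cursors c3@2 c1@3 c2@4, authorship .....
After op 5 (add_cursor(5)): buffer="wixdp" (len 5), cursors c3@2 c1@3 c2@4 c4@5, authorship .....
After op 6 (insert('u')): buffer="wiuxudupu" (len 9), cursors c3@3 c1@5 c2@7 c4@9, authorship ..3.1.2.4
After op 7 (delete): buffer="wixdp" (len 5), cursors c3@2 c1@3 c2@4 c4@5, authorship .....

Answer: wixdp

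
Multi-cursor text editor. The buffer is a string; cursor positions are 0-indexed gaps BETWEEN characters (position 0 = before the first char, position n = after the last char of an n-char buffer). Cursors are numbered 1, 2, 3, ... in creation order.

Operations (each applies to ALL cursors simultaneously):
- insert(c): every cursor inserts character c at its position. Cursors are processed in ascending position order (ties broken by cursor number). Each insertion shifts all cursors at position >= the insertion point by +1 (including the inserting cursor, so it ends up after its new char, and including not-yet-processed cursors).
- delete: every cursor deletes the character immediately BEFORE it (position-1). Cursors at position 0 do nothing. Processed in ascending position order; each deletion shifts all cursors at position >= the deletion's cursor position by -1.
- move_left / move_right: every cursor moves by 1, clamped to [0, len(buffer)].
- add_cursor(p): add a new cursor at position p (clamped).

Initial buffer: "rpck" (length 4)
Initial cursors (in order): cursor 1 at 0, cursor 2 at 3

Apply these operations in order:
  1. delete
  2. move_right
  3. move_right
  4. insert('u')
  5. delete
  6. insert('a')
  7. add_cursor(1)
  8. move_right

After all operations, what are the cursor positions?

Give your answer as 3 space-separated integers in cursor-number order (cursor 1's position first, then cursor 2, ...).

Answer: 4 5 2

Derivation:
After op 1 (delete): buffer="rpk" (len 3), cursors c1@0 c2@2, authorship ...
After op 2 (move_right): buffer="rpk" (len 3), cursors c1@1 c2@3, authorship ...
After op 3 (move_right): buffer="rpk" (len 3), cursors c1@2 c2@3, authorship ...
After op 4 (insert('u')): buffer="rpuku" (len 5), cursors c1@3 c2@5, authorship ..1.2
After op 5 (delete): buffer="rpk" (len 3), cursors c1@2 c2@3, authorship ...
After op 6 (insert('a')): buffer="rpaka" (len 5), cursors c1@3 c2@5, authorship ..1.2
After op 7 (add_cursor(1)): buffer="rpaka" (len 5), cursors c3@1 c1@3 c2@5, authorship ..1.2
After op 8 (move_right): buffer="rpaka" (len 5), cursors c3@2 c1@4 c2@5, authorship ..1.2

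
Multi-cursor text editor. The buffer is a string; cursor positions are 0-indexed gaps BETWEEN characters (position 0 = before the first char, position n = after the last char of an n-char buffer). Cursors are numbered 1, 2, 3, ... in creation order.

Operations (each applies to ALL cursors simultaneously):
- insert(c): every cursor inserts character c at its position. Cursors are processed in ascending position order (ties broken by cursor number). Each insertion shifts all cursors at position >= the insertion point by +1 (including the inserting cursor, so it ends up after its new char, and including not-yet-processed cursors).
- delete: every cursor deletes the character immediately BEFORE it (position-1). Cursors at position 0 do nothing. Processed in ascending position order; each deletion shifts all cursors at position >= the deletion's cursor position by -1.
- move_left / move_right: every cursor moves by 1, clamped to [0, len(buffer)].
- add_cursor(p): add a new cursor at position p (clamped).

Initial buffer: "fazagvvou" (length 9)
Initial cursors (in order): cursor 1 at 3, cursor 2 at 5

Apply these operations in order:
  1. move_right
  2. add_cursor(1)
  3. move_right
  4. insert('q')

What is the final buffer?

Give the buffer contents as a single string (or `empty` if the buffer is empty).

After op 1 (move_right): buffer="fazagvvou" (len 9), cursors c1@4 c2@6, authorship .........
After op 2 (add_cursor(1)): buffer="fazagvvou" (len 9), cursors c3@1 c1@4 c2@6, authorship .........
After op 3 (move_right): buffer="fazagvvou" (len 9), cursors c3@2 c1@5 c2@7, authorship .........
After op 4 (insert('q')): buffer="faqzagqvvqou" (len 12), cursors c3@3 c1@7 c2@10, authorship ..3...1..2..

Answer: faqzagqvvqou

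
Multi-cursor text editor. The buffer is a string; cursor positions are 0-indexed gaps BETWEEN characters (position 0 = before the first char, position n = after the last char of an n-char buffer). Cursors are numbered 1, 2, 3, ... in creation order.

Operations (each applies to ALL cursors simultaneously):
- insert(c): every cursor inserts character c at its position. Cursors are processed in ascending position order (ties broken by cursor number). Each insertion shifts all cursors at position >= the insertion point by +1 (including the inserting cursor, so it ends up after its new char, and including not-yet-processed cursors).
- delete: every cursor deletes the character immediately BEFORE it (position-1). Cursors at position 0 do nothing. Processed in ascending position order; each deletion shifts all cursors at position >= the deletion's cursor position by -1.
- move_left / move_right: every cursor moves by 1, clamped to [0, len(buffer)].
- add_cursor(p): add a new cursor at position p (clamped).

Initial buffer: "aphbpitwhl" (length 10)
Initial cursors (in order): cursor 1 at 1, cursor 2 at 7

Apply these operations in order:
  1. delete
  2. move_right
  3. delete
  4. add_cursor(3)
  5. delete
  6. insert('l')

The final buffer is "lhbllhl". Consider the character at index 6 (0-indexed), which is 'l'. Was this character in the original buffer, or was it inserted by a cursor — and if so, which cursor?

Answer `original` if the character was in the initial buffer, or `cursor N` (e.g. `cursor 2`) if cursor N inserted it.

Answer: original

Derivation:
After op 1 (delete): buffer="phbpiwhl" (len 8), cursors c1@0 c2@5, authorship ........
After op 2 (move_right): buffer="phbpiwhl" (len 8), cursors c1@1 c2@6, authorship ........
After op 3 (delete): buffer="hbpihl" (len 6), cursors c1@0 c2@4, authorship ......
After op 4 (add_cursor(3)): buffer="hbpihl" (len 6), cursors c1@0 c3@3 c2@4, authorship ......
After op 5 (delete): buffer="hbhl" (len 4), cursors c1@0 c2@2 c3@2, authorship ....
After op 6 (insert('l')): buffer="lhbllhl" (len 7), cursors c1@1 c2@5 c3@5, authorship 1..23..
Authorship (.=original, N=cursor N): 1 . . 2 3 . .
Index 6: author = original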